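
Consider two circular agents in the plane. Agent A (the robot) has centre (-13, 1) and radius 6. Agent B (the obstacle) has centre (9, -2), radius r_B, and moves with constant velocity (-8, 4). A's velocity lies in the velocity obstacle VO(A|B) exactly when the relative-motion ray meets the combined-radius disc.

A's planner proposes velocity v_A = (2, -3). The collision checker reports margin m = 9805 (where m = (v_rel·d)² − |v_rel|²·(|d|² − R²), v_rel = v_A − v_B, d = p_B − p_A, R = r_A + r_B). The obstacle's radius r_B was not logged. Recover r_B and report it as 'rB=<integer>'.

m = 9805
d = (22, -3);  v_rel = (10, -7),  |v_rel|² = 149
v_rel×d = (10)·(-3) − (-7)·(22) = 124
since m = R²·149 − 124²:  R² = (15376 + 9805) / 149 = 169
R = √169 = 13  ⇒  r_B = 13 − 6 = 7

rB=7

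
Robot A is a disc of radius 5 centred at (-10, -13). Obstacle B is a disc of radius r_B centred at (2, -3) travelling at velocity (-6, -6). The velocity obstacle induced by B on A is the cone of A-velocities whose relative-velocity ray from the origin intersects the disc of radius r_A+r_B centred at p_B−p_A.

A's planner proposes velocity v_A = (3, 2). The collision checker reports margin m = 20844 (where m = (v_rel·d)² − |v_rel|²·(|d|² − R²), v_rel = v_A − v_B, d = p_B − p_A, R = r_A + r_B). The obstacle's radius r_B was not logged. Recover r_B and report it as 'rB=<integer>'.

m = 20844
d = (12, 10);  v_rel = (9, 8),  |v_rel|² = 145
v_rel×d = (9)·(10) − (8)·(12) = -6
since m = R²·145 − (-6)²:  R² = (36 + 20844) / 145 = 144
R = √144 = 12  ⇒  r_B = 12 − 5 = 7

rB=7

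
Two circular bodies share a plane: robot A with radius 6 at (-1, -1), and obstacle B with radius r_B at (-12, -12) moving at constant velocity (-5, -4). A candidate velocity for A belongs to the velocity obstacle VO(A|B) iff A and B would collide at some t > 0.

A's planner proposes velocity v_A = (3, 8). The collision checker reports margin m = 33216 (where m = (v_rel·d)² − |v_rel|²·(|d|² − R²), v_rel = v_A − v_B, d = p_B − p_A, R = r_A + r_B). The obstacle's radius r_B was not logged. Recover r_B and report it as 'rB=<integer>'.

m = 33216
d = (-11, -11);  v_rel = (8, 12),  |v_rel|² = 208
v_rel×d = (8)·(-11) − (12)·(-11) = 44
since m = R²·208 − 44²:  R² = (1936 + 33216) / 208 = 169
R = √169 = 13  ⇒  r_B = 13 − 6 = 7

rB=7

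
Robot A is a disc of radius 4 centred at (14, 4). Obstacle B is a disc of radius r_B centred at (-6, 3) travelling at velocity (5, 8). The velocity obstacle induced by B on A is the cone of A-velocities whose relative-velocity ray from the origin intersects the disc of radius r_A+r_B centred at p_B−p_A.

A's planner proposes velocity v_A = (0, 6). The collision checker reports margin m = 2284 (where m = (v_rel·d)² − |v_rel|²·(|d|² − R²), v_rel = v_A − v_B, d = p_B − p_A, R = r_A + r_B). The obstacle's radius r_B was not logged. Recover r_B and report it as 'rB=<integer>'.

m = 2284
d = (-20, -1);  v_rel = (-5, -2),  |v_rel|² = 29
v_rel×d = (-5)·(-1) − (-2)·(-20) = -35
since m = R²·29 − (-35)²:  R² = (1225 + 2284) / 29 = 121
R = √121 = 11  ⇒  r_B = 11 − 4 = 7

rB=7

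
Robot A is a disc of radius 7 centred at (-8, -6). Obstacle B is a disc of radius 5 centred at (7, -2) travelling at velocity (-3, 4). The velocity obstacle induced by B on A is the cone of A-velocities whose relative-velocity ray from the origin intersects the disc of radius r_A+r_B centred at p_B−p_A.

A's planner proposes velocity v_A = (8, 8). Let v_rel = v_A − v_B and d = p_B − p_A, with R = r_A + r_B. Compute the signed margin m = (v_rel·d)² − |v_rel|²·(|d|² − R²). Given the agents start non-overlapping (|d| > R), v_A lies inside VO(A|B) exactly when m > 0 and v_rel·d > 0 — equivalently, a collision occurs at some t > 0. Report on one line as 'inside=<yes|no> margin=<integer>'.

d = (15, 4),  |d|² = 241;  R = 7+5 = 12,  c = 241−12² = 97
v_rel = (11, 4),  |v_rel|² = 137;  v_rel·d = (11)·(15) + (4)·(4) = 181
137·t² − 362·t + 97 = 0  ⇒  m = 181² − 137·97 = 19472
m = 19472 > 0,  v_rel·d = 181 > 0  ⇒  inside

inside=yes margin=19472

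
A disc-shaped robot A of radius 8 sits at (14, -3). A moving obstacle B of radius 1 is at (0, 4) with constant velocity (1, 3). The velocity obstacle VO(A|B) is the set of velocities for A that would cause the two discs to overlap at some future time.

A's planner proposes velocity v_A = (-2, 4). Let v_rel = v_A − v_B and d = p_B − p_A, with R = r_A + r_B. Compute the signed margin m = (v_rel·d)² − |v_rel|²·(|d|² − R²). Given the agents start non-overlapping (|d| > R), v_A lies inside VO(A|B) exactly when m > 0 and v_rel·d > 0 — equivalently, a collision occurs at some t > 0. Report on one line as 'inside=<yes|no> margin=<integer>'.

d = (-14, 7),  |d|² = 245;  R = 8+1 = 9,  c = 245−9² = 164
v_rel = (-3, 1),  |v_rel|² = 10;  v_rel·d = (-3)·(-14) + (1)·(7) = 49
10·t² − 98·t + 164 = 0  ⇒  m = 49² − 10·164 = 761
m = 761 > 0,  v_rel·d = 49 > 0  ⇒  inside

inside=yes margin=761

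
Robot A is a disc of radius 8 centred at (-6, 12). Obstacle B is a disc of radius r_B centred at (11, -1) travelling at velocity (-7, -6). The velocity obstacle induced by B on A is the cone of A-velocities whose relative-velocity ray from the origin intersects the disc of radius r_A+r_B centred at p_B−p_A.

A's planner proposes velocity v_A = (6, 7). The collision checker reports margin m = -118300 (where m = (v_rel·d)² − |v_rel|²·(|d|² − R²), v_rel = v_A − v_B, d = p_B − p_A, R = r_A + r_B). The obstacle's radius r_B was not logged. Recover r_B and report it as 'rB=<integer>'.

m = -118300
d = (17, -13);  v_rel = (13, 13),  |v_rel|² = 338
v_rel×d = (13)·(-13) − (13)·(17) = -390
since m = R²·338 − (-390)²:  R² = (152100 + -118300) / 338 = 100
R = √100 = 10  ⇒  r_B = 10 − 8 = 2

rB=2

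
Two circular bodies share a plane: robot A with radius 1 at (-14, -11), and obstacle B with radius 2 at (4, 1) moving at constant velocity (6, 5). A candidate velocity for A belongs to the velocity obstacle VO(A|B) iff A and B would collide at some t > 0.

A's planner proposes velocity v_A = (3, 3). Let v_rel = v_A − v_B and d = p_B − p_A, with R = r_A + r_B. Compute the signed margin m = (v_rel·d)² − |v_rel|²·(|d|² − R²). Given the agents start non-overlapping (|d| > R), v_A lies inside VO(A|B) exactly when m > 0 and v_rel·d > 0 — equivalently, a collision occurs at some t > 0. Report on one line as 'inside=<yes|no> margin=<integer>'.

d = (18, 12),  |d|² = 468;  R = 1+2 = 3,  c = 468−3² = 459
v_rel = (-3, -2),  |v_rel|² = 13;  v_rel·d = (-3)·(18) + (-2)·(12) = -78
13·t² + 156·t + 459 = 0  ⇒  m = (-78)² − 13·459 = 117
m = 117 > 0,  v_rel·d = -78 < 0  ⇒  outside

inside=no margin=117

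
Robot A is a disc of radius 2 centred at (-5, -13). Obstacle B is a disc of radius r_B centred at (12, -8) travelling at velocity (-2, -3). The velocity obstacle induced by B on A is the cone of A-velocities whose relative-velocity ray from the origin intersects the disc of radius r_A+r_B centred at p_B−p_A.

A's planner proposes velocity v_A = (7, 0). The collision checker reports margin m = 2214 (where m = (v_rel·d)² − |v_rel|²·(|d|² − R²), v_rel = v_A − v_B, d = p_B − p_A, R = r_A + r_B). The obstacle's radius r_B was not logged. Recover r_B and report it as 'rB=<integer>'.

m = 2214
d = (17, 5);  v_rel = (9, 3),  |v_rel|² = 90
v_rel×d = (9)·(5) − (3)·(17) = -6
since m = R²·90 − (-6)²:  R² = (36 + 2214) / 90 = 25
R = √25 = 5  ⇒  r_B = 5 − 2 = 3

rB=3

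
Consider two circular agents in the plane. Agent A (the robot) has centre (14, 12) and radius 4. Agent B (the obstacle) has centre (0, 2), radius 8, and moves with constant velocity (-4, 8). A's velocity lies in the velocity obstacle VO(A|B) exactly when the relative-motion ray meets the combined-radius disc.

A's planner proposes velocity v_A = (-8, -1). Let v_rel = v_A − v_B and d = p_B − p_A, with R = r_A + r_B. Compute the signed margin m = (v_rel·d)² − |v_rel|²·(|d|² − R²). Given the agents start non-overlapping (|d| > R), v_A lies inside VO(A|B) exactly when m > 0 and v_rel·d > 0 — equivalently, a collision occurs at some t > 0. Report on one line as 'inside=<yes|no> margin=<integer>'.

d = (-14, -10),  |d|² = 296;  R = 4+8 = 12,  c = 296−12² = 152
v_rel = (-4, -9),  |v_rel|² = 97;  v_rel·d = (-4)·(-14) + (-9)·(-10) = 146
97·t² − 292·t + 152 = 0  ⇒  m = 146² − 97·152 = 6572
m = 6572 > 0,  v_rel·d = 146 > 0  ⇒  inside

inside=yes margin=6572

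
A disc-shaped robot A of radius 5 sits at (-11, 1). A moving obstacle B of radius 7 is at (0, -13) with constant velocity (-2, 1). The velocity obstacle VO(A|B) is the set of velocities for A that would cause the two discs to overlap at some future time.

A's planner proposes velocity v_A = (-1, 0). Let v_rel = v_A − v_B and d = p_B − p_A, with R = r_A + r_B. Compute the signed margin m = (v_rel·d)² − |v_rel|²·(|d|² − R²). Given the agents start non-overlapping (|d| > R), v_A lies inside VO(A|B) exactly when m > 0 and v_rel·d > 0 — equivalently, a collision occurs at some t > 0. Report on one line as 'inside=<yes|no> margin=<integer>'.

d = (11, -14),  |d|² = 317;  R = 5+7 = 12,  c = 317−12² = 173
v_rel = (1, -1),  |v_rel|² = 2;  v_rel·d = (1)·(11) + (-1)·(-14) = 25
2·t² − 50·t + 173 = 0  ⇒  m = 25² − 2·173 = 279
m = 279 > 0,  v_rel·d = 25 > 0  ⇒  inside

inside=yes margin=279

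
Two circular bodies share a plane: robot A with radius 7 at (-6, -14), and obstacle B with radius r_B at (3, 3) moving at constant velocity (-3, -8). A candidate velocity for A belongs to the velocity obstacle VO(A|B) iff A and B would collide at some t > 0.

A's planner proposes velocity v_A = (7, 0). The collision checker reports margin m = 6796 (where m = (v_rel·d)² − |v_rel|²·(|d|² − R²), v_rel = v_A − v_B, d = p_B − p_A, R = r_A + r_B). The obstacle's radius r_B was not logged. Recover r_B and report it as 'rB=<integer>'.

m = 6796
d = (9, 17);  v_rel = (10, 8),  |v_rel|² = 164
v_rel×d = (10)·(17) − (8)·(9) = 98
since m = R²·164 − 98²:  R² = (9604 + 6796) / 164 = 100
R = √100 = 10  ⇒  r_B = 10 − 7 = 3

rB=3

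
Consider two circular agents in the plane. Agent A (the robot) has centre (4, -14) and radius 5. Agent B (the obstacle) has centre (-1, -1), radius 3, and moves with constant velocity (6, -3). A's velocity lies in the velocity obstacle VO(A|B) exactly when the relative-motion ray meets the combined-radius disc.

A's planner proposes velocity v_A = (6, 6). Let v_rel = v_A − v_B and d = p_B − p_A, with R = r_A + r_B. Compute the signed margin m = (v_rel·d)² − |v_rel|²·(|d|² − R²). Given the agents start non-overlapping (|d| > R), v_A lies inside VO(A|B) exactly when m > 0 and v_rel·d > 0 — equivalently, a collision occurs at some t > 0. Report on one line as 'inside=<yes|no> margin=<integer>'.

d = (-5, 13),  |d|² = 194;  R = 5+3 = 8,  c = 194−8² = 130
v_rel = (0, 9),  |v_rel|² = 81;  v_rel·d = (0)·(-5) + (9)·(13) = 117
81·t² − 234·t + 130 = 0  ⇒  m = 117² − 81·130 = 3159
m = 3159 > 0,  v_rel·d = 117 > 0  ⇒  inside

inside=yes margin=3159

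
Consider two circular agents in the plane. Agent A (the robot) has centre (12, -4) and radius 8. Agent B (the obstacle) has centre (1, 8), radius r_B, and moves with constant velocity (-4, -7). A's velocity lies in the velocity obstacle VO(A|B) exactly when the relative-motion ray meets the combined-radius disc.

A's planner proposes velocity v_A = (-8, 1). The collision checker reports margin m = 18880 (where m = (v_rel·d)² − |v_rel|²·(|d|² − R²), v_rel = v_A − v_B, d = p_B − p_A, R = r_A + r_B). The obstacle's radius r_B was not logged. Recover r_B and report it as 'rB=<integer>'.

m = 18880
d = (-11, 12);  v_rel = (-4, 8),  |v_rel|² = 80
v_rel×d = (-4)·(12) − (8)·(-11) = 40
since m = R²·80 − 40²:  R² = (1600 + 18880) / 80 = 256
R = √256 = 16  ⇒  r_B = 16 − 8 = 8

rB=8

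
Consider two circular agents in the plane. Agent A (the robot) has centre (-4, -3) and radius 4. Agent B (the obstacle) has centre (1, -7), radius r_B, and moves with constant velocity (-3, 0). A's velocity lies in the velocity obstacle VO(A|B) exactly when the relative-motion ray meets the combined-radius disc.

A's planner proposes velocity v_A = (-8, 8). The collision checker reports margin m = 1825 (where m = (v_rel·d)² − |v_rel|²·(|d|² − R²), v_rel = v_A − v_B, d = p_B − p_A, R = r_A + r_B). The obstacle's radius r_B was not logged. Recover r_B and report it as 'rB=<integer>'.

m = 1825
d = (5, -4);  v_rel = (-5, 8),  |v_rel|² = 89
v_rel×d = (-5)·(-4) − (8)·(5) = -20
since m = R²·89 − (-20)²:  R² = (400 + 1825) / 89 = 25
R = √25 = 5  ⇒  r_B = 5 − 4 = 1

rB=1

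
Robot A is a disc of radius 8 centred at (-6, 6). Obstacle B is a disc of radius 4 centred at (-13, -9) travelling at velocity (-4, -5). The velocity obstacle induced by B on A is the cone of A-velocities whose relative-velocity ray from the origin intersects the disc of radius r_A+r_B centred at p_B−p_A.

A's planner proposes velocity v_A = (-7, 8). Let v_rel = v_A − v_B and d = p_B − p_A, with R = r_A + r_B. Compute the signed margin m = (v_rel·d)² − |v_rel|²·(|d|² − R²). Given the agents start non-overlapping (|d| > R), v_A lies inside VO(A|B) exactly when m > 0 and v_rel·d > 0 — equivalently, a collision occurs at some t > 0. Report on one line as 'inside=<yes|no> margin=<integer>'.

d = (-7, -15),  |d|² = 274;  R = 8+4 = 12,  c = 274−12² = 130
v_rel = (-3, 13),  |v_rel|² = 178;  v_rel·d = (-3)·(-7) + (13)·(-15) = -174
178·t² + 348·t + 130 = 0  ⇒  m = (-174)² − 178·130 = 7136
m = 7136 > 0,  v_rel·d = -174 < 0  ⇒  outside

inside=no margin=7136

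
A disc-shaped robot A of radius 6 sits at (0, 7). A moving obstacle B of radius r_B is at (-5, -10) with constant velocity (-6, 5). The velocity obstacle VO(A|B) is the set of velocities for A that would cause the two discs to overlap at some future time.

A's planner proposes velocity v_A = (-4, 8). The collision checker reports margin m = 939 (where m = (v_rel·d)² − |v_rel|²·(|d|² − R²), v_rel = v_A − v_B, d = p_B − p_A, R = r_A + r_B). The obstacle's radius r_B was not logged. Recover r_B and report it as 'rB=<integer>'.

m = 939
d = (-5, -17);  v_rel = (2, 3),  |v_rel|² = 13
v_rel×d = (2)·(-17) − (3)·(-5) = -19
since m = R²·13 − (-19)²:  R² = (361 + 939) / 13 = 100
R = √100 = 10  ⇒  r_B = 10 − 6 = 4

rB=4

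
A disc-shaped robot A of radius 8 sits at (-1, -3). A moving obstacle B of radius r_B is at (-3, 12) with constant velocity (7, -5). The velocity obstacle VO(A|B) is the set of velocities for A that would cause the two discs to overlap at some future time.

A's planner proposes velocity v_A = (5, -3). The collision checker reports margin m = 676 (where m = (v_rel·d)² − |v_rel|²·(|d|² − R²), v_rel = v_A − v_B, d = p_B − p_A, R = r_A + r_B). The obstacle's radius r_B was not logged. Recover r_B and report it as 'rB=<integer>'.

m = 676
d = (-2, 15);  v_rel = (-2, 2),  |v_rel|² = 8
v_rel×d = (-2)·(15) − (2)·(-2) = -26
since m = R²·8 − (-26)²:  R² = (676 + 676) / 8 = 169
R = √169 = 13  ⇒  r_B = 13 − 8 = 5

rB=5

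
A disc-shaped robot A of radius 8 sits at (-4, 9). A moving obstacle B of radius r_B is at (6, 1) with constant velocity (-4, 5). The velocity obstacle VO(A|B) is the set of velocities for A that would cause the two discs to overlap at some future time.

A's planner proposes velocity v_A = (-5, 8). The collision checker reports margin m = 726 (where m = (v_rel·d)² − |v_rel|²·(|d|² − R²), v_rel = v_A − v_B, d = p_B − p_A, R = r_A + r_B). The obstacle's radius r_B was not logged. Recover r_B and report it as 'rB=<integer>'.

m = 726
d = (10, -8);  v_rel = (-1, 3),  |v_rel|² = 10
v_rel×d = (-1)·(-8) − (3)·(10) = -22
since m = R²·10 − (-22)²:  R² = (484 + 726) / 10 = 121
R = √121 = 11  ⇒  r_B = 11 − 8 = 3

rB=3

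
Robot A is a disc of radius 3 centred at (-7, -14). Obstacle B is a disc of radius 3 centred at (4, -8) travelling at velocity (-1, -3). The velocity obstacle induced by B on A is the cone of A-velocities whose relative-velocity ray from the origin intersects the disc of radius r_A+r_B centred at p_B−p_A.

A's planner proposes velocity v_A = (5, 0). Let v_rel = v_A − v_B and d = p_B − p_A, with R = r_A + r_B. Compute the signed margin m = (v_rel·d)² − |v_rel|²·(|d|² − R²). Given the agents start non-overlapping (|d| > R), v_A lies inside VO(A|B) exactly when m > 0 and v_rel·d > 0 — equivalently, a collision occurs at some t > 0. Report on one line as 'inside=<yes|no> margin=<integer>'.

d = (11, 6),  |d|² = 157;  R = 3+3 = 6,  c = 157−6² = 121
v_rel = (6, 3),  |v_rel|² = 45;  v_rel·d = (6)·(11) + (3)·(6) = 84
45·t² − 168·t + 121 = 0  ⇒  m = 84² − 45·121 = 1611
m = 1611 > 0,  v_rel·d = 84 > 0  ⇒  inside

inside=yes margin=1611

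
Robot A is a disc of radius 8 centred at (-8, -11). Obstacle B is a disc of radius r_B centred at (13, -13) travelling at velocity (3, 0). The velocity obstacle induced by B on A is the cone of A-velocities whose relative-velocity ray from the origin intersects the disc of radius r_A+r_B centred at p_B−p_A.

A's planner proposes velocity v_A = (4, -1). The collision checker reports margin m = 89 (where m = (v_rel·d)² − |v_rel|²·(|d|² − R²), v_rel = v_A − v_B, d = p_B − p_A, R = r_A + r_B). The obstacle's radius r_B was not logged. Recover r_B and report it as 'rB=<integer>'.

m = 89
d = (21, -2);  v_rel = (1, -1),  |v_rel|² = 2
v_rel×d = (1)·(-2) − (-1)·(21) = 19
since m = R²·2 − 19²:  R² = (361 + 89) / 2 = 225
R = √225 = 15  ⇒  r_B = 15 − 8 = 7

rB=7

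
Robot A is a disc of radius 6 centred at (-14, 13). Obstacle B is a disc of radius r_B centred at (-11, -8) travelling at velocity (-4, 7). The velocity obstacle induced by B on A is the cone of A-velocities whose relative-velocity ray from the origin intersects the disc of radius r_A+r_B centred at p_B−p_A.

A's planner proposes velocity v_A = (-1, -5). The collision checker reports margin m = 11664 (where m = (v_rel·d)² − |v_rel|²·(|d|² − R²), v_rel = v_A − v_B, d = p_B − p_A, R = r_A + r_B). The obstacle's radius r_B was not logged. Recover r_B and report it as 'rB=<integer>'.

m = 11664
d = (3, -21);  v_rel = (3, -12),  |v_rel|² = 153
v_rel×d = (3)·(-21) − (-12)·(3) = -27
since m = R²·153 − (-27)²:  R² = (729 + 11664) / 153 = 81
R = √81 = 9  ⇒  r_B = 9 − 6 = 3

rB=3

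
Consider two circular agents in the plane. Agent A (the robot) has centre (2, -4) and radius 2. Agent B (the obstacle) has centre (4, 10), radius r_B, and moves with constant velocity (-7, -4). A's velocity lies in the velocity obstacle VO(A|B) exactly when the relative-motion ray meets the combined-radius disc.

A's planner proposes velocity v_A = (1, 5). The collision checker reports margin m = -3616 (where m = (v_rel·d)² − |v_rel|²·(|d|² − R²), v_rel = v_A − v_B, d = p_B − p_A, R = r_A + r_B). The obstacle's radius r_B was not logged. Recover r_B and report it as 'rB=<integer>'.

m = -3616
d = (2, 14);  v_rel = (8, 9),  |v_rel|² = 145
v_rel×d = (8)·(14) − (9)·(2) = 94
since m = R²·145 − 94²:  R² = (8836 + -3616) / 145 = 36
R = √36 = 6  ⇒  r_B = 6 − 2 = 4

rB=4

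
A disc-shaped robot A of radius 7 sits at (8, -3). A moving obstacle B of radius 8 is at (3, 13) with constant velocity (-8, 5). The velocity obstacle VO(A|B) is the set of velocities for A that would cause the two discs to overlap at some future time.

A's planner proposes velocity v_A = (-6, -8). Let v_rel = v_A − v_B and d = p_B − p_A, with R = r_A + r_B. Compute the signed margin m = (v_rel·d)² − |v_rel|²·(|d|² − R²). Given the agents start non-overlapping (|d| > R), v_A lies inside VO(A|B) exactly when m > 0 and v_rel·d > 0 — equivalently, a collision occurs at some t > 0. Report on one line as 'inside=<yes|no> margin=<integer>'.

d = (-5, 16),  |d|² = 281;  R = 7+8 = 15,  c = 281−15² = 56
v_rel = (2, -13),  |v_rel|² = 173;  v_rel·d = (2)·(-5) + (-13)·(16) = -218
173·t² + 436·t + 56 = 0  ⇒  m = (-218)² − 173·56 = 37836
m = 37836 > 0,  v_rel·d = -218 < 0  ⇒  outside

inside=no margin=37836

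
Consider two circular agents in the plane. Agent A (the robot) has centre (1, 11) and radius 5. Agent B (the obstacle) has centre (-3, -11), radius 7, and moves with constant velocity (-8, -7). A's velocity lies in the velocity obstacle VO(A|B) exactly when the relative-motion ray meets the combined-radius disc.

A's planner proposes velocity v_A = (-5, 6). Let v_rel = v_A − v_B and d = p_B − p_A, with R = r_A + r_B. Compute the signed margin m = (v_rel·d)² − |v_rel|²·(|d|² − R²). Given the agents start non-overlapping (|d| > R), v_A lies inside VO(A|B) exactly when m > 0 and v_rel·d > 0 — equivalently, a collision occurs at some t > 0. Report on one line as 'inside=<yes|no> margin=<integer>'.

d = (-4, -22),  |d|² = 500;  R = 5+7 = 12,  c = 500−12² = 356
v_rel = (3, 13),  |v_rel|² = 178;  v_rel·d = (3)·(-4) + (13)·(-22) = -298
178·t² + 596·t + 356 = 0  ⇒  m = (-298)² − 178·356 = 25436
m = 25436 > 0,  v_rel·d = -298 < 0  ⇒  outside

inside=no margin=25436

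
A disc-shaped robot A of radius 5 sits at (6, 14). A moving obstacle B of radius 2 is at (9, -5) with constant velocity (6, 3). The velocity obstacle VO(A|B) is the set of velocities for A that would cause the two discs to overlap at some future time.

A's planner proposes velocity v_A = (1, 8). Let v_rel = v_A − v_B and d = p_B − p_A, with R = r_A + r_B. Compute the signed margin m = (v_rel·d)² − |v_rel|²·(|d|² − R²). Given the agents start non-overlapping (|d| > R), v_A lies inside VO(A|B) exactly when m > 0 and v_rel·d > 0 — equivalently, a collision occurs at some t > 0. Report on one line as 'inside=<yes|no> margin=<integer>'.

d = (3, -19),  |d|² = 370;  R = 5+2 = 7,  c = 370−7² = 321
v_rel = (-5, 5),  |v_rel|² = 50;  v_rel·d = (-5)·(3) + (5)·(-19) = -110
50·t² + 220·t + 321 = 0  ⇒  m = (-110)² − 50·321 = -3950
m = -3950 < 0,  v_rel·d = -110 < 0  ⇒  outside

inside=no margin=-3950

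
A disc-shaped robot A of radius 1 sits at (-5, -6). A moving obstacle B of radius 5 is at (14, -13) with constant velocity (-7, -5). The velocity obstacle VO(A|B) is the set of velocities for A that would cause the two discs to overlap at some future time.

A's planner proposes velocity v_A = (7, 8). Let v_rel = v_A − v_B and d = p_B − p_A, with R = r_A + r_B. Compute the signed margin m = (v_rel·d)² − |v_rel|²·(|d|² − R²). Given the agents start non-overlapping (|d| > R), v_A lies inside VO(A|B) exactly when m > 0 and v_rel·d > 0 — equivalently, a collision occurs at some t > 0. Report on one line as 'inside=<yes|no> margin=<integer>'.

d = (19, -7),  |d|² = 410;  R = 1+5 = 6,  c = 410−6² = 374
v_rel = (14, 13),  |v_rel|² = 365;  v_rel·d = (14)·(19) + (13)·(-7) = 175
365·t² − 350·t + 374 = 0  ⇒  m = 175² − 365·374 = -105885
m = -105885 < 0,  v_rel·d = 175 > 0  ⇒  outside

inside=no margin=-105885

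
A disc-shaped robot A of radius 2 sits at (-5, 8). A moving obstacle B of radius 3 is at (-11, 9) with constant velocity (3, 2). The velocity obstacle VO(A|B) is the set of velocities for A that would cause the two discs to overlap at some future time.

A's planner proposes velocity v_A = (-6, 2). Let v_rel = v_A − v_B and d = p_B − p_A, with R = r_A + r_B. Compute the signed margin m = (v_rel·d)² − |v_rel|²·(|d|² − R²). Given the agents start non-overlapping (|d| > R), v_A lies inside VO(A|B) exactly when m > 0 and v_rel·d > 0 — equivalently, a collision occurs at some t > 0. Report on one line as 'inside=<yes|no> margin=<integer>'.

d = (-6, 1),  |d|² = 37;  R = 2+3 = 5,  c = 37−5² = 12
v_rel = (-9, 0),  |v_rel|² = 81;  v_rel·d = (-9)·(-6) + (0)·(1) = 54
81·t² − 108·t + 12 = 0  ⇒  m = 54² − 81·12 = 1944
m = 1944 > 0,  v_rel·d = 54 > 0  ⇒  inside

inside=yes margin=1944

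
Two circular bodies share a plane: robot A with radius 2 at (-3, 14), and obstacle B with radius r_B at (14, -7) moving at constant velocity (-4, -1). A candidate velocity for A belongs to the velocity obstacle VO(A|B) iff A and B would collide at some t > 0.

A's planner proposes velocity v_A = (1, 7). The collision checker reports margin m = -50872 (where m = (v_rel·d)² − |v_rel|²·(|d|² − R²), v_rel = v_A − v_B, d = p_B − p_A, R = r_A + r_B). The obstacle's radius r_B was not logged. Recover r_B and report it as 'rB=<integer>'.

m = -50872
d = (17, -21);  v_rel = (5, 8),  |v_rel|² = 89
v_rel×d = (5)·(-21) − (8)·(17) = -241
since m = R²·89 − (-241)²:  R² = (58081 + -50872) / 89 = 81
R = √81 = 9  ⇒  r_B = 9 − 2 = 7

rB=7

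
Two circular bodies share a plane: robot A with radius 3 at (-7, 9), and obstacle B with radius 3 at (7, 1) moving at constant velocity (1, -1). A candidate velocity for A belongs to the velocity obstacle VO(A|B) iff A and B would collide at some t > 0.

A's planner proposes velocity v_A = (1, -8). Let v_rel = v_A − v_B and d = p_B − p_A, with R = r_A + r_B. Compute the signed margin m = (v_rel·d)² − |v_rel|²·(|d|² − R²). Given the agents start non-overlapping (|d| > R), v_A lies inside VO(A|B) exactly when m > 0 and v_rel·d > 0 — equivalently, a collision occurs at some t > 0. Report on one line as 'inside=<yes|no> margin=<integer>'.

d = (14, -8),  |d|² = 260;  R = 3+3 = 6,  c = 260−6² = 224
v_rel = (0, -7),  |v_rel|² = 49;  v_rel·d = (0)·(14) + (-7)·(-8) = 56
49·t² − 112·t + 224 = 0  ⇒  m = 56² − 49·224 = -7840
m = -7840 < 0,  v_rel·d = 56 > 0  ⇒  outside

inside=no margin=-7840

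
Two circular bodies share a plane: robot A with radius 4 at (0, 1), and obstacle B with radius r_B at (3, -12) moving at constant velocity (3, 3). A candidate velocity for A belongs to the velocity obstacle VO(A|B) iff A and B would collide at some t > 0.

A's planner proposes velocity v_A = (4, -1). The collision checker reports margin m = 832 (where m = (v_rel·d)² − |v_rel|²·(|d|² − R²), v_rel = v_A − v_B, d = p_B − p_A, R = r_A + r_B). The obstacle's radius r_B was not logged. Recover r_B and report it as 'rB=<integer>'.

m = 832
d = (3, -13);  v_rel = (1, -4),  |v_rel|² = 17
v_rel×d = (1)·(-13) − (-4)·(3) = -1
since m = R²·17 − (-1)²:  R² = (1 + 832) / 17 = 49
R = √49 = 7  ⇒  r_B = 7 − 4 = 3

rB=3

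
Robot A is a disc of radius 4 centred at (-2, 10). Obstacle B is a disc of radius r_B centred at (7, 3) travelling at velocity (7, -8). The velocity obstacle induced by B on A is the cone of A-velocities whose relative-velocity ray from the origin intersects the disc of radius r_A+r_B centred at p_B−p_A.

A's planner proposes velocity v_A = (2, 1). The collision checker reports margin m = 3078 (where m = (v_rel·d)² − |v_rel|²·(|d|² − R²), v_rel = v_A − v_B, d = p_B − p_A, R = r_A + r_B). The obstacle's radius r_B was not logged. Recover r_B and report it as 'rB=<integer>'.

m = 3078
d = (9, -7);  v_rel = (-5, 9),  |v_rel|² = 106
v_rel×d = (-5)·(-7) − (9)·(9) = -46
since m = R²·106 − (-46)²:  R² = (2116 + 3078) / 106 = 49
R = √49 = 7  ⇒  r_B = 7 − 4 = 3

rB=3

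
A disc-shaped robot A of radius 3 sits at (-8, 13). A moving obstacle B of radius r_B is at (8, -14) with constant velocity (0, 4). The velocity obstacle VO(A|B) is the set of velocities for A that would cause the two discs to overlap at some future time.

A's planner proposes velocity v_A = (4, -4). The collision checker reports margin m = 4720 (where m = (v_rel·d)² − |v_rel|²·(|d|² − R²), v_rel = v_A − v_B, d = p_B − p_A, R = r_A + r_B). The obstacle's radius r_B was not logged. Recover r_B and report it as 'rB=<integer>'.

m = 4720
d = (16, -27);  v_rel = (4, -8),  |v_rel|² = 80
v_rel×d = (4)·(-27) − (-8)·(16) = 20
since m = R²·80 − 20²:  R² = (400 + 4720) / 80 = 64
R = √64 = 8  ⇒  r_B = 8 − 3 = 5

rB=5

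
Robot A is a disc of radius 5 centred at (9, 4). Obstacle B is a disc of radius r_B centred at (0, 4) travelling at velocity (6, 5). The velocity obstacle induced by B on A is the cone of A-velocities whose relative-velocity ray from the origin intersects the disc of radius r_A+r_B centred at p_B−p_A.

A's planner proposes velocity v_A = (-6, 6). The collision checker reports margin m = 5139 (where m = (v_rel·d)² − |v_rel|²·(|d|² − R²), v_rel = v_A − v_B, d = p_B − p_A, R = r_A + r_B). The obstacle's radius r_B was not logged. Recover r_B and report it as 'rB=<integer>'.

m = 5139
d = (-9, 0);  v_rel = (-12, 1),  |v_rel|² = 145
v_rel×d = (-12)·(0) − (1)·(-9) = 9
since m = R²·145 − 9²:  R² = (81 + 5139) / 145 = 36
R = √36 = 6  ⇒  r_B = 6 − 5 = 1

rB=1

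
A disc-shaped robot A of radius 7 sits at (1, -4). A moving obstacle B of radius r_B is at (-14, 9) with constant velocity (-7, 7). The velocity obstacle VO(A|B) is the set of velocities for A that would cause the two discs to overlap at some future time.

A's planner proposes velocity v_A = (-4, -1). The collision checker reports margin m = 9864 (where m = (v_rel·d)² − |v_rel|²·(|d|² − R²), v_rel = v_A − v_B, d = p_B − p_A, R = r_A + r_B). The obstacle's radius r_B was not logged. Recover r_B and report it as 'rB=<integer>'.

m = 9864
d = (-15, 13);  v_rel = (3, -8),  |v_rel|² = 73
v_rel×d = (3)·(13) − (-8)·(-15) = -81
since m = R²·73 − (-81)²:  R² = (6561 + 9864) / 73 = 225
R = √225 = 15  ⇒  r_B = 15 − 7 = 8

rB=8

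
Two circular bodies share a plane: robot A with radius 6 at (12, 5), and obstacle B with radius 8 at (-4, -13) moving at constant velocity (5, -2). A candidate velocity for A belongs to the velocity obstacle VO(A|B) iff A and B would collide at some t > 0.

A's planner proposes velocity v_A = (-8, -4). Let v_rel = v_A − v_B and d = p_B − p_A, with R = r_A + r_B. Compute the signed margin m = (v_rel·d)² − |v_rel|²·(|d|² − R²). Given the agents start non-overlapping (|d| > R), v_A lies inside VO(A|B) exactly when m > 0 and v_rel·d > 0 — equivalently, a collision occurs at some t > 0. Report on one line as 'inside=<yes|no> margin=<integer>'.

d = (-16, -18),  |d|² = 580;  R = 6+8 = 14,  c = 580−14² = 384
v_rel = (-13, -2),  |v_rel|² = 173;  v_rel·d = (-13)·(-16) + (-2)·(-18) = 244
173·t² − 488·t + 384 = 0  ⇒  m = 244² − 173·384 = -6896
m = -6896 < 0,  v_rel·d = 244 > 0  ⇒  outside

inside=no margin=-6896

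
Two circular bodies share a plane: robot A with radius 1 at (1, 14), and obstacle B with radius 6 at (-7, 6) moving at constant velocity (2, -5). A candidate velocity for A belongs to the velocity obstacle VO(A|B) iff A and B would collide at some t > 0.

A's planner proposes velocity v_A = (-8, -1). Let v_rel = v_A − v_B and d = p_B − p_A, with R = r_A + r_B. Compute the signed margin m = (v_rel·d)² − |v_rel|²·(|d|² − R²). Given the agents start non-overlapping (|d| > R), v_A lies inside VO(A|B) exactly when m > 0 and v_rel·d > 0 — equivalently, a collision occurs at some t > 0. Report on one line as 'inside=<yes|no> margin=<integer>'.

d = (-8, -8),  |d|² = 128;  R = 1+6 = 7,  c = 128−7² = 79
v_rel = (-10, 4),  |v_rel|² = 116;  v_rel·d = (-10)·(-8) + (4)·(-8) = 48
116·t² − 96·t + 79 = 0  ⇒  m = 48² − 116·79 = -6860
m = -6860 < 0,  v_rel·d = 48 > 0  ⇒  outside

inside=no margin=-6860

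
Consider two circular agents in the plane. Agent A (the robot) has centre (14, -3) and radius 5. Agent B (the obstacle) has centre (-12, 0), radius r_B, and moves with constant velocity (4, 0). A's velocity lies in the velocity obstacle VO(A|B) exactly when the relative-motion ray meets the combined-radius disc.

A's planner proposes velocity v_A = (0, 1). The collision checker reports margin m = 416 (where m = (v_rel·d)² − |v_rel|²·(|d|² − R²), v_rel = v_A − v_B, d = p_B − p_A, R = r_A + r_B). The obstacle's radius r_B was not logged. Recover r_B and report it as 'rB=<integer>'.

m = 416
d = (-26, 3);  v_rel = (-4, 1),  |v_rel|² = 17
v_rel×d = (-4)·(3) − (1)·(-26) = 14
since m = R²·17 − 14²:  R² = (196 + 416) / 17 = 36
R = √36 = 6  ⇒  r_B = 6 − 5 = 1

rB=1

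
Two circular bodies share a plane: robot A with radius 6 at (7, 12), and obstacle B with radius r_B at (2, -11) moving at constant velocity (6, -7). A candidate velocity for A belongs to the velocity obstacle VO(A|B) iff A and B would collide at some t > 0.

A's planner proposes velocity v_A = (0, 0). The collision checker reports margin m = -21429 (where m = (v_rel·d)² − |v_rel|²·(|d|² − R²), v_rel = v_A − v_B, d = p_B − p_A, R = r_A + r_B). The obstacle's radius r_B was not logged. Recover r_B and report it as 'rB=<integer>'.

m = -21429
d = (-5, -23);  v_rel = (-6, 7),  |v_rel|² = 85
v_rel×d = (-6)·(-23) − (7)·(-5) = 173
since m = R²·85 − 173²:  R² = (29929 + -21429) / 85 = 100
R = √100 = 10  ⇒  r_B = 10 − 6 = 4

rB=4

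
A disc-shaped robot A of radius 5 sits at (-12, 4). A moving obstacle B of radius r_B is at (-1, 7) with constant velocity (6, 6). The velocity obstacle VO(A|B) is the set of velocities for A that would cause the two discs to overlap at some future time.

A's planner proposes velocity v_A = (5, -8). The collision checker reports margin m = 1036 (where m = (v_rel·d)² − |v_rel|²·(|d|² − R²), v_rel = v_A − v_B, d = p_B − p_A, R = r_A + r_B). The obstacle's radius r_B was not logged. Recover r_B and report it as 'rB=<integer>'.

m = 1036
d = (11, 3);  v_rel = (-1, -14),  |v_rel|² = 197
v_rel×d = (-1)·(3) − (-14)·(11) = 151
since m = R²·197 − 151²:  R² = (22801 + 1036) / 197 = 121
R = √121 = 11  ⇒  r_B = 11 − 5 = 6

rB=6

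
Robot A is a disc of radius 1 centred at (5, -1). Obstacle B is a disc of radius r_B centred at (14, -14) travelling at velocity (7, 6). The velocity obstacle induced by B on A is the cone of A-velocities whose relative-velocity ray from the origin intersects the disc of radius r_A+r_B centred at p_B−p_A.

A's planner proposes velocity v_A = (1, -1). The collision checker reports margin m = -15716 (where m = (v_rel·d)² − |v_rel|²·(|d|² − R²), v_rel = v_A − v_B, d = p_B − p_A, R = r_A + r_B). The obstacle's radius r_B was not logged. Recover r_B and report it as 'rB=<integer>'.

m = -15716
d = (9, -13);  v_rel = (-6, -7),  |v_rel|² = 85
v_rel×d = (-6)·(-13) − (-7)·(9) = 141
since m = R²·85 − 141²:  R² = (19881 + -15716) / 85 = 49
R = √49 = 7  ⇒  r_B = 7 − 1 = 6

rB=6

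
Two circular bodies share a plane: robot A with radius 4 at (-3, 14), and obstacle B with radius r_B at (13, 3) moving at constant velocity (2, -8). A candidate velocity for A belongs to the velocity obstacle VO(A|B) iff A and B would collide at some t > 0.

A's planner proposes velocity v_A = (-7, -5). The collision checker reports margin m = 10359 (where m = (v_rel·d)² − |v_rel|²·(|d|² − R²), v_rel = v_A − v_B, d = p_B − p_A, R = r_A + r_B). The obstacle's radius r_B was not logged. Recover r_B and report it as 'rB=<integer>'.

m = 10359
d = (16, -11);  v_rel = (-9, 3),  |v_rel|² = 90
v_rel×d = (-9)·(-11) − (3)·(16) = 51
since m = R²·90 − 51²:  R² = (2601 + 10359) / 90 = 144
R = √144 = 12  ⇒  r_B = 12 − 4 = 8

rB=8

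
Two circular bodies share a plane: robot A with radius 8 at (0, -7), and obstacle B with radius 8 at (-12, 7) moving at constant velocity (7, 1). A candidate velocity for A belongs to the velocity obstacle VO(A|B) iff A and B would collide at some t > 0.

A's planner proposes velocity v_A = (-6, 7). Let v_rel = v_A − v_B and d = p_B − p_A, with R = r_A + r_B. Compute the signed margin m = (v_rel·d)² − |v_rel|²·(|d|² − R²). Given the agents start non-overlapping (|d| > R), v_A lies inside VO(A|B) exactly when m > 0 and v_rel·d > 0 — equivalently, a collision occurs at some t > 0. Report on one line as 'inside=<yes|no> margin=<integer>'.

d = (-12, 14),  |d|² = 340;  R = 8+8 = 16,  c = 340−16² = 84
v_rel = (-13, 6),  |v_rel|² = 205;  v_rel·d = (-13)·(-12) + (6)·(14) = 240
205·t² − 480·t + 84 = 0  ⇒  m = 240² − 205·84 = 40380
m = 40380 > 0,  v_rel·d = 240 > 0  ⇒  inside

inside=yes margin=40380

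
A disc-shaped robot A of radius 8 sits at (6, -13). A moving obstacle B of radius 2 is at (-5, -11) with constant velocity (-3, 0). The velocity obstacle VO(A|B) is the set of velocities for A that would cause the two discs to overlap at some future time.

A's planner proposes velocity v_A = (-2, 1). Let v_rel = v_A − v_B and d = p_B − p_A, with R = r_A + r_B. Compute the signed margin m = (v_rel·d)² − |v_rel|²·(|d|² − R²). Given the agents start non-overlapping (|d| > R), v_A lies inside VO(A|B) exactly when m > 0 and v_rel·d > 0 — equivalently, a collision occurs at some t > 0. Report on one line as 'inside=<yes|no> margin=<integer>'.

d = (-11, 2),  |d|² = 125;  R = 8+2 = 10,  c = 125−10² = 25
v_rel = (1, 1),  |v_rel|² = 2;  v_rel·d = (1)·(-11) + (1)·(2) = -9
2·t² + 18·t + 25 = 0  ⇒  m = (-9)² − 2·25 = 31
m = 31 > 0,  v_rel·d = -9 < 0  ⇒  outside

inside=no margin=31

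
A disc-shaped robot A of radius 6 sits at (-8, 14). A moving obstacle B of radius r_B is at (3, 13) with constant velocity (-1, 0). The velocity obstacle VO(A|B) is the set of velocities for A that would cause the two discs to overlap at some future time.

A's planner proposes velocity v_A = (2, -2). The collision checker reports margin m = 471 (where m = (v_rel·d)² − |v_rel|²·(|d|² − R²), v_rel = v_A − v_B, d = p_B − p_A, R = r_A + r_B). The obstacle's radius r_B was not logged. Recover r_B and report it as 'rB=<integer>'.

m = 471
d = (11, -1);  v_rel = (3, -2),  |v_rel|² = 13
v_rel×d = (3)·(-1) − (-2)·(11) = 19
since m = R²·13 − 19²:  R² = (361 + 471) / 13 = 64
R = √64 = 8  ⇒  r_B = 8 − 6 = 2

rB=2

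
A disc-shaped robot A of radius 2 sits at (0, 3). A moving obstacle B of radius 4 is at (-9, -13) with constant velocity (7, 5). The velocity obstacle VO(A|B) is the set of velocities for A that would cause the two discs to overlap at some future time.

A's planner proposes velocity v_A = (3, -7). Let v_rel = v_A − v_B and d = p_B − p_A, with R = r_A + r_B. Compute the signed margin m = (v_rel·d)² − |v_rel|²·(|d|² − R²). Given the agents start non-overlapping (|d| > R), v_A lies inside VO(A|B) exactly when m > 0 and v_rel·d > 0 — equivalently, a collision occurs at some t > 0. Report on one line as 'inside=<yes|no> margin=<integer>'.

d = (-9, -16),  |d|² = 337;  R = 2+4 = 6,  c = 337−6² = 301
v_rel = (-4, -12),  |v_rel|² = 160;  v_rel·d = (-4)·(-9) + (-12)·(-16) = 228
160·t² − 456·t + 301 = 0  ⇒  m = 228² − 160·301 = 3824
m = 3824 > 0,  v_rel·d = 228 > 0  ⇒  inside

inside=yes margin=3824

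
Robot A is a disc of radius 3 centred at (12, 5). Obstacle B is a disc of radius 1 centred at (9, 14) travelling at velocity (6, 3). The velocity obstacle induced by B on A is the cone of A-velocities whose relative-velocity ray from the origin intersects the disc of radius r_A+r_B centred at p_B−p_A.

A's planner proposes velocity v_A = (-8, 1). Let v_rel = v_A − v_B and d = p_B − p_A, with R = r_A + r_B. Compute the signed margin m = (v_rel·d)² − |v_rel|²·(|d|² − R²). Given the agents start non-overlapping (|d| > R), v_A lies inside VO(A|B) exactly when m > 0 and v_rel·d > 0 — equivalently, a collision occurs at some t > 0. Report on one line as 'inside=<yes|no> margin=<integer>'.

d = (-3, 9),  |d|² = 90;  R = 3+1 = 4,  c = 90−4² = 74
v_rel = (-14, -2),  |v_rel|² = 200;  v_rel·d = (-14)·(-3) + (-2)·(9) = 24
200·t² − 48·t + 74 = 0  ⇒  m = 24² − 200·74 = -14224
m = -14224 < 0,  v_rel·d = 24 > 0  ⇒  outside

inside=no margin=-14224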